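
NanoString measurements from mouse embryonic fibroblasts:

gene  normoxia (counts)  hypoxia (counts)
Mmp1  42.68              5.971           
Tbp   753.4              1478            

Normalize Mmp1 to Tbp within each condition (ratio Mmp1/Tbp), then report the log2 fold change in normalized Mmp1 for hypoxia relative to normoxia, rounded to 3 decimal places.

-3.810

Mmp1/Tbp (normoxia) = 42.68 / 753.4 = 0.05665
Mmp1/Tbp (hypoxia) = 5.971 / 1478 = 0.0040399
Fold change = 0.0040399 / 0.05665 = 0.0713
log2(0.0713) = -3.8097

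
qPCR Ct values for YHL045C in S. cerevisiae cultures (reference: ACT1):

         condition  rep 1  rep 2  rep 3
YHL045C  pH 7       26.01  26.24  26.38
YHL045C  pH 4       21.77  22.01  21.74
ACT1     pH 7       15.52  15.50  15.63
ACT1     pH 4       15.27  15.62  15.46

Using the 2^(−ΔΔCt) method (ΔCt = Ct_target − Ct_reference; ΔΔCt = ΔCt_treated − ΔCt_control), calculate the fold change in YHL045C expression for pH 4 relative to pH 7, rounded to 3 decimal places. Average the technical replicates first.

19.293

Mean Ct: YHL045C pH 7 26.210; YHL045C pH 4 21.840; ACT1 pH 7 15.550; ACT1 pH 4 15.450
ΔCt(pH 7) = 26.210 − 15.550 = 10.660
ΔCt(pH 4) = 21.840 − 15.450 = 6.390
ΔΔCt = 6.390 − 10.660 = -4.270
Fold change = 2^(−(-4.270)) = 2^4.270 = 19.2929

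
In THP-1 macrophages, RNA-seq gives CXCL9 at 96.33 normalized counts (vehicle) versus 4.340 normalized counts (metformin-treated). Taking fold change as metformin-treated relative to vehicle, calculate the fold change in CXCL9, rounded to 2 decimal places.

0.05

Fold change = 4.340 / 96.33 = 0.045
CXCL9 is downregulated.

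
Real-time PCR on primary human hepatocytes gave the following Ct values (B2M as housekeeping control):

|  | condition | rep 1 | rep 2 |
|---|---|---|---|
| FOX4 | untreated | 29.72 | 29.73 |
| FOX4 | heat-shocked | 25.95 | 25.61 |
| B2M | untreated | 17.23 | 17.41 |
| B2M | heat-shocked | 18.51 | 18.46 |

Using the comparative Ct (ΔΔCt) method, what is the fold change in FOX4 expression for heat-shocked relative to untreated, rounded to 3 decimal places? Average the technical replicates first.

34.535

Mean Ct: FOX4 untreated 29.725; FOX4 heat-shocked 25.780; B2M untreated 17.320; B2M heat-shocked 18.485
ΔCt(untreated) = 29.725 − 17.320 = 12.405
ΔCt(heat-shocked) = 25.780 − 18.485 = 7.295
ΔΔCt = 7.295 − 12.405 = -5.110
Fold change = 2^(−(-5.110)) = 2^5.110 = 34.5353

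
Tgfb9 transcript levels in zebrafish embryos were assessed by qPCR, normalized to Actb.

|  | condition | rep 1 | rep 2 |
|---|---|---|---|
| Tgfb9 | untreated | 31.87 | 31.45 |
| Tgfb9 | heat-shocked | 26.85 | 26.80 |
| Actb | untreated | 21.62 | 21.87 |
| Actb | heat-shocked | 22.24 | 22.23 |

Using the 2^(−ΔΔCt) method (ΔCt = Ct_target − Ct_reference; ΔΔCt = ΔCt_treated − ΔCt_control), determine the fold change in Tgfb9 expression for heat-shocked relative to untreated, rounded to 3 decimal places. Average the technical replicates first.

40.085

Mean Ct: Tgfb9 untreated 31.660; Tgfb9 heat-shocked 26.825; Actb untreated 21.745; Actb heat-shocked 22.235
ΔCt(untreated) = 31.660 − 21.745 = 9.915
ΔCt(heat-shocked) = 26.825 − 22.235 = 4.590
ΔΔCt = 4.590 − 9.915 = -5.325
Fold change = 2^(−(-5.325)) = 2^5.325 = 40.0853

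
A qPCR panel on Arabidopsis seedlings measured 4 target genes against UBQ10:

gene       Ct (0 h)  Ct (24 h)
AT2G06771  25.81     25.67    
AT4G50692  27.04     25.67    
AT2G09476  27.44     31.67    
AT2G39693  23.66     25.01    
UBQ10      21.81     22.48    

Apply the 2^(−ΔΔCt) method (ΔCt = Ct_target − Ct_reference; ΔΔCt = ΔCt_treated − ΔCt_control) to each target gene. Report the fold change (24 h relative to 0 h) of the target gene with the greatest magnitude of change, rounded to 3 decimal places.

AT2G06771: ΔΔCt = (25.67−22.48) − (25.81−21.81) = 3.19 − 4.00 = -0.81; fold change = 2^0.81 = 1.753
AT4G50692: ΔΔCt = (25.67−22.48) − (27.04−21.81) = 3.19 − 5.23 = -2.04; fold change = 2^2.04 = 4.112
AT2G09476: ΔΔCt = (31.67−22.48) − (27.44−21.81) = 9.19 − 5.63 = 3.56; fold change = 2^-3.56 = 0.085
AT2G39693: ΔΔCt = (25.01−22.48) − (23.66−21.81) = 2.53 − 1.85 = 0.68; fold change = 2^-0.68 = 0.624
AT2G09476 has the largest |ΔΔCt| = 3.56.

0.085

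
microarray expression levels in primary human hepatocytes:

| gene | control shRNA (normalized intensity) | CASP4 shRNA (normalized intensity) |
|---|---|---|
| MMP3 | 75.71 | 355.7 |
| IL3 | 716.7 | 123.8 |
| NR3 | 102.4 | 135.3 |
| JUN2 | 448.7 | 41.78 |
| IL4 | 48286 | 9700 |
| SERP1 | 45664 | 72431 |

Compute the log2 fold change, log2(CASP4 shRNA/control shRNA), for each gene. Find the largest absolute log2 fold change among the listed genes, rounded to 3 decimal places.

log2(355.7/75.71) = 2.232  (MMP3)
log2(123.8/716.7) = -2.533  (IL3)
log2(135.3/102.4) = 0.402  (NR3)
log2(41.78/448.7) = -3.425  (JUN2)
log2(9700/48286) = -2.316  (IL4)
log2(72431/45664) = 0.666  (SERP1)
The largest magnitude belongs to JUN2.

3.425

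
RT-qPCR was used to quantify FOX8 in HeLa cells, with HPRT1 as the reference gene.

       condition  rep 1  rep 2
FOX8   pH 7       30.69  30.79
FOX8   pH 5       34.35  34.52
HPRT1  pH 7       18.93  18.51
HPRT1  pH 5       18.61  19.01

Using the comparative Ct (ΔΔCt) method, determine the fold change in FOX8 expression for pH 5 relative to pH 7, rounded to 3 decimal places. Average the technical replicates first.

Mean Ct: FOX8 pH 7 30.740; FOX8 pH 5 34.435; HPRT1 pH 7 18.720; HPRT1 pH 5 18.810
ΔCt(pH 7) = 30.740 − 18.720 = 12.020
ΔCt(pH 5) = 34.435 − 18.810 = 15.625
ΔΔCt = 15.625 − 12.020 = 3.605
Fold change = 2^(−3.605) = 0.0822

0.082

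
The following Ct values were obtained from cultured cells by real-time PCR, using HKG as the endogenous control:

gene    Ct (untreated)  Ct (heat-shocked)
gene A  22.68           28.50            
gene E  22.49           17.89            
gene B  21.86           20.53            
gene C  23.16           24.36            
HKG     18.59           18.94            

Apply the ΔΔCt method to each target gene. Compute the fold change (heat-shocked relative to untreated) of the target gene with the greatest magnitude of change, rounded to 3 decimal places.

0.023

gene A: ΔΔCt = (28.50−18.94) − (22.68−18.59) = 9.56 − 4.09 = 5.47; fold change = 2^-5.47 = 0.023
gene E: ΔΔCt = (17.89−18.94) − (22.49−18.59) = -1.05 − 3.90 = -4.95; fold change = 2^4.95 = 30.910
gene B: ΔΔCt = (20.53−18.94) − (21.86−18.59) = 1.59 − 3.27 = -1.68; fold change = 2^1.68 = 3.204
gene C: ΔΔCt = (24.36−18.94) − (23.16−18.59) = 5.42 − 4.57 = 0.85; fold change = 2^-0.85 = 0.555
gene A has the largest |ΔΔCt| = 5.47.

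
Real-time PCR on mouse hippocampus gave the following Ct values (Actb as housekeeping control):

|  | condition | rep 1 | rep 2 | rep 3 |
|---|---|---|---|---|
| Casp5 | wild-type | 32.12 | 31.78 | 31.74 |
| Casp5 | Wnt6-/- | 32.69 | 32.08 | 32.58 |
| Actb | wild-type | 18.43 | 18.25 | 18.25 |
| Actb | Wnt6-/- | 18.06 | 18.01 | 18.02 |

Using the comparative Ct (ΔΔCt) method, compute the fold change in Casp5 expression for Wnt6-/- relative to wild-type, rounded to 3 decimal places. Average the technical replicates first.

Mean Ct: Casp5 wild-type 31.880; Casp5 Wnt6-/- 32.450; Actb wild-type 18.310; Actb Wnt6-/- 18.030
ΔCt(wild-type) = 31.880 − 18.310 = 13.570
ΔCt(Wnt6-/-) = 32.450 − 18.030 = 14.420
ΔΔCt = 14.420 − 13.570 = 0.850
Fold change = 2^(−0.850) = 0.5548

0.555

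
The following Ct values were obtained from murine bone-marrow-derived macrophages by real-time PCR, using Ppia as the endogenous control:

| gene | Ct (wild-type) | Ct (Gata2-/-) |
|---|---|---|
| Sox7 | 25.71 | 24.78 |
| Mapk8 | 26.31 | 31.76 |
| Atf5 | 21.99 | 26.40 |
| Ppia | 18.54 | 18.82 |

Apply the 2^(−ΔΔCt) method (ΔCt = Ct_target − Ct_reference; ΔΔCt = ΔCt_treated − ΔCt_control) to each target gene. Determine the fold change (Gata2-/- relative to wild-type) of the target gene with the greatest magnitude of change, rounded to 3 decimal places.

Sox7: ΔΔCt = (24.78−18.82) − (25.71−18.54) = 5.96 − 7.17 = -1.21; fold change = 2^1.21 = 2.313
Mapk8: ΔΔCt = (31.76−18.82) − (26.31−18.54) = 12.94 − 7.77 = 5.17; fold change = 2^-5.17 = 0.028
Atf5: ΔΔCt = (26.40−18.82) − (21.99−18.54) = 7.58 − 3.45 = 4.13; fold change = 2^-4.13 = 0.057
Mapk8 has the largest |ΔΔCt| = 5.17.

0.028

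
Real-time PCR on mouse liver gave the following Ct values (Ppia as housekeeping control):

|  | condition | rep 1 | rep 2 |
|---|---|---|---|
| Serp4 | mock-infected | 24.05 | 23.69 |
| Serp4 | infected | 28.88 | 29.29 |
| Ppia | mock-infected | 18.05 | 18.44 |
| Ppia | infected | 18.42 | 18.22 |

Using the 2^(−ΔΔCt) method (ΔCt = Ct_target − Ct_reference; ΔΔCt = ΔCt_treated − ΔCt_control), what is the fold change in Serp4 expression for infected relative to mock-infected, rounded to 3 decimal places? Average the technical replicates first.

0.028

Mean Ct: Serp4 mock-infected 23.870; Serp4 infected 29.085; Ppia mock-infected 18.245; Ppia infected 18.320
ΔCt(mock-infected) = 23.870 − 18.245 = 5.625
ΔCt(infected) = 29.085 − 18.320 = 10.765
ΔΔCt = 10.765 − 5.625 = 5.140
Fold change = 2^(−5.140) = 0.0284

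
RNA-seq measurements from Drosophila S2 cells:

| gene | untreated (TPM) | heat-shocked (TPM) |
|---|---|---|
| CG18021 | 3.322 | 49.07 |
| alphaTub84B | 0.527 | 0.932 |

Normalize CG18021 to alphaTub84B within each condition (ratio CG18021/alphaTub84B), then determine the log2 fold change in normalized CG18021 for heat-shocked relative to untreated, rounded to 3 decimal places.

CG18021/alphaTub84B (untreated) = 3.322 / 0.527 = 6.3036
CG18021/alphaTub84B (heat-shocked) = 49.07 / 0.932 = 52.65
Fold change = 52.65 / 6.3036 = 8.3524
log2(8.3524) = 3.0622

3.062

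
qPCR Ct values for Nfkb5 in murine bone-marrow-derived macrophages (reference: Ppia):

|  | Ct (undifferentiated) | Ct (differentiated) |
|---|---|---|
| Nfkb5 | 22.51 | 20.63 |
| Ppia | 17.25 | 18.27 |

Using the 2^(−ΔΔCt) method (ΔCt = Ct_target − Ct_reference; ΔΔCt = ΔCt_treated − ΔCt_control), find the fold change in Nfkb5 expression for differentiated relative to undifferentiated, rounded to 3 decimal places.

7.464

ΔCt(undifferentiated) = 22.510 − 17.250 = 5.260
ΔCt(differentiated) = 20.630 − 18.270 = 2.360
ΔΔCt = 2.360 − 5.260 = -2.900
Fold change = 2^(−(-2.900)) = 2^2.900 = 7.4643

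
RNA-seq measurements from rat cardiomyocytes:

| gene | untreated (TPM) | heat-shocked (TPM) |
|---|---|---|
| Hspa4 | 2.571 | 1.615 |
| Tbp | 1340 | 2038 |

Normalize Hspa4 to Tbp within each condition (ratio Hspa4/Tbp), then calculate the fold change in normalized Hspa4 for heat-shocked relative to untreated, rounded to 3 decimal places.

Hspa4/Tbp (untreated) = 2.571 / 1340 = 0.0019187
Hspa4/Tbp (heat-shocked) = 1.615 / 2038 = 0.00079244
Fold change = 0.00079244 / 0.0019187 = 0.4130

0.413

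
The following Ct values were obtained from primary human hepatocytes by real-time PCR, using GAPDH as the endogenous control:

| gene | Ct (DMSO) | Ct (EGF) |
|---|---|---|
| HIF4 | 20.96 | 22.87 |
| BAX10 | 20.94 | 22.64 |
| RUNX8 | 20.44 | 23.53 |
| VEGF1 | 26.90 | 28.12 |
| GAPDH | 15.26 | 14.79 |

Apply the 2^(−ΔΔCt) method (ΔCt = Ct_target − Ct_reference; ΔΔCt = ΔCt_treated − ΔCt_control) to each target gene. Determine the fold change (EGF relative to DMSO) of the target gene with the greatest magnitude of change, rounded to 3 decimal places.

HIF4: ΔΔCt = (22.87−14.79) − (20.96−15.26) = 8.08 − 5.70 = 2.38; fold change = 2^-2.38 = 0.192
BAX10: ΔΔCt = (22.64−14.79) − (20.94−15.26) = 7.85 − 5.68 = 2.17; fold change = 2^-2.17 = 0.222
RUNX8: ΔΔCt = (23.53−14.79) − (20.44−15.26) = 8.74 − 5.18 = 3.56; fold change = 2^-3.56 = 0.085
VEGF1: ΔΔCt = (28.12−14.79) − (26.90−15.26) = 13.33 − 11.64 = 1.69; fold change = 2^-1.69 = 0.310
RUNX8 has the largest |ΔΔCt| = 3.56.

0.085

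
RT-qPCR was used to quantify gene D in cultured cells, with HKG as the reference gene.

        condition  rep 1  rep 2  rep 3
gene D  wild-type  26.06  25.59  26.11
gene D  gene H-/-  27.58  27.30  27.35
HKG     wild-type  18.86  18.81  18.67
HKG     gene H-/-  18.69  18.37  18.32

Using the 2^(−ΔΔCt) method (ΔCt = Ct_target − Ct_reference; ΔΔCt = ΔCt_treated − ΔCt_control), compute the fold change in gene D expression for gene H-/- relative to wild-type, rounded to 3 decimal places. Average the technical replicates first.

Mean Ct: gene D wild-type 25.920; gene D gene H-/- 27.410; HKG wild-type 18.780; HKG gene H-/- 18.460
ΔCt(wild-type) = 25.920 − 18.780 = 7.140
ΔCt(gene H-/-) = 27.410 − 18.460 = 8.950
ΔΔCt = 8.950 − 7.140 = 1.810
Fold change = 2^(−1.810) = 0.2852

0.285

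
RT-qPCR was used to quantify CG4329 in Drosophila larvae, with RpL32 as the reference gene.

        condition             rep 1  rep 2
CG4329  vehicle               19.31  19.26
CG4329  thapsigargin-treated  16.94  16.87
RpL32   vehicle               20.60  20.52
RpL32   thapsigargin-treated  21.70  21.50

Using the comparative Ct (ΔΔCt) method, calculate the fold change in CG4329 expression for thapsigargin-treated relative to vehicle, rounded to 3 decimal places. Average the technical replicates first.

10.703

Mean Ct: CG4329 vehicle 19.285; CG4329 thapsigargin-treated 16.905; RpL32 vehicle 20.560; RpL32 thapsigargin-treated 21.600
ΔCt(vehicle) = 19.285 − 20.560 = -1.275
ΔCt(thapsigargin-treated) = 16.905 − 21.600 = -4.695
ΔΔCt = -4.695 − (-1.275) = -3.420
Fold change = 2^(−(-3.420)) = 2^3.420 = 10.7034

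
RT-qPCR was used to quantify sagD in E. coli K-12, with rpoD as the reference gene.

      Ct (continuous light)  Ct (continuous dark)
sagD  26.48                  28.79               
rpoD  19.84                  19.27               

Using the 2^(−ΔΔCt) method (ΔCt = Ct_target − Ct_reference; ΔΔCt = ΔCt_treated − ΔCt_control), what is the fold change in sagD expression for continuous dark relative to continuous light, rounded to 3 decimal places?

ΔCt(continuous light) = 26.480 − 19.840 = 6.640
ΔCt(continuous dark) = 28.790 − 19.270 = 9.520
ΔΔCt = 9.520 − 6.640 = 2.880
Fold change = 2^(−2.880) = 0.1358

0.136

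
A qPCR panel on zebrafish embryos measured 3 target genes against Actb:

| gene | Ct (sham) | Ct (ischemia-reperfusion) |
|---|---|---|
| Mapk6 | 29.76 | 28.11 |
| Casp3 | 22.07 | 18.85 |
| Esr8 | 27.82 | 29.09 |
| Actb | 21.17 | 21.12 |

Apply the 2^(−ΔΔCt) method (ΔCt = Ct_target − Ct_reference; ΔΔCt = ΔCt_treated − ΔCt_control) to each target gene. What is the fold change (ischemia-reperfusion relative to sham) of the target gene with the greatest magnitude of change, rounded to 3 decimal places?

9.000

Mapk6: ΔΔCt = (28.11−21.12) − (29.76−21.17) = 6.99 − 8.59 = -1.60; fold change = 2^1.60 = 3.031
Casp3: ΔΔCt = (18.85−21.12) − (22.07−21.17) = -2.27 − 0.90 = -3.17; fold change = 2^3.17 = 9.000
Esr8: ΔΔCt = (29.09−21.12) − (27.82−21.17) = 7.97 − 6.65 = 1.32; fold change = 2^-1.32 = 0.401
Casp3 has the largest |ΔΔCt| = 3.17.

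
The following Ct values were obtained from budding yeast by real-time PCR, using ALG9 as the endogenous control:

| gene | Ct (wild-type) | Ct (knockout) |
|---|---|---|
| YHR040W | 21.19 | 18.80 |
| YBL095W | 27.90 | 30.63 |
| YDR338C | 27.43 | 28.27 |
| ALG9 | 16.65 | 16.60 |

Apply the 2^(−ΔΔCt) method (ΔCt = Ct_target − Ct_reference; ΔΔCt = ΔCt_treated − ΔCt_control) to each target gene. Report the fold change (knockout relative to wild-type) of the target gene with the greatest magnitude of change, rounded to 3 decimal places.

0.146

YHR040W: ΔΔCt = (18.80−16.60) − (21.19−16.65) = 2.20 − 4.54 = -2.34; fold change = 2^2.34 = 5.063
YBL095W: ΔΔCt = (30.63−16.60) − (27.90−16.65) = 14.03 − 11.25 = 2.78; fold change = 2^-2.78 = 0.146
YDR338C: ΔΔCt = (28.27−16.60) − (27.43−16.65) = 11.67 − 10.78 = 0.89; fold change = 2^-0.89 = 0.540
YBL095W has the largest |ΔΔCt| = 2.78.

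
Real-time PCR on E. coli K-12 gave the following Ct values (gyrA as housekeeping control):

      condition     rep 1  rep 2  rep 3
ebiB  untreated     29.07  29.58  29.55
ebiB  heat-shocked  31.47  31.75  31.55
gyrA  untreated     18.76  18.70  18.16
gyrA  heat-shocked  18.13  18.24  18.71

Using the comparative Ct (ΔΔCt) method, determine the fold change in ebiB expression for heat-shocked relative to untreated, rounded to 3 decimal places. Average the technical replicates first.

Mean Ct: ebiB untreated 29.400; ebiB heat-shocked 31.590; gyrA untreated 18.540; gyrA heat-shocked 18.360
ΔCt(untreated) = 29.400 − 18.540 = 10.860
ΔCt(heat-shocked) = 31.590 − 18.360 = 13.230
ΔΔCt = 13.230 − 10.860 = 2.370
Fold change = 2^(−2.370) = 0.1934

0.193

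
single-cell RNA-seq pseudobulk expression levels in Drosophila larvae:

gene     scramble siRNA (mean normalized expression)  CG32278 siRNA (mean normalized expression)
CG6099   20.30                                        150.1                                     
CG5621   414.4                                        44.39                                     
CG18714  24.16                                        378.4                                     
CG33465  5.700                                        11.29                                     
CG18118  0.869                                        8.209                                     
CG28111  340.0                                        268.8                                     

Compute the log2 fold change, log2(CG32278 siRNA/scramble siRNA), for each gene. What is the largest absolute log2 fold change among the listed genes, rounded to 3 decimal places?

3.969

log2(150.1/20.30) = 2.886  (CG6099)
log2(44.39/414.4) = -3.223  (CG5621)
log2(378.4/24.16) = 3.969  (CG18714)
log2(11.29/5.700) = 0.986  (CG33465)
log2(8.209/0.869) = 3.240  (CG18118)
log2(268.8/340.0) = -0.339  (CG28111)
The largest magnitude belongs to CG18714.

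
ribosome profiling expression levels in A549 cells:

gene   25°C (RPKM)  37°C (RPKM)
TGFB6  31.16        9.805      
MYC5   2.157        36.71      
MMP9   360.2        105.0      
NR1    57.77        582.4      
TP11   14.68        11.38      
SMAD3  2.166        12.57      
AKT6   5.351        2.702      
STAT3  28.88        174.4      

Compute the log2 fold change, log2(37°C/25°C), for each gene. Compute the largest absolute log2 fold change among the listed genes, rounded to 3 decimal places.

4.089

log2(9.805/31.16) = -1.668  (TGFB6)
log2(36.71/2.157) = 4.089  (MYC5)
log2(105.0/360.2) = -1.778  (MMP9)
log2(582.4/57.77) = 3.334  (NR1)
log2(11.38/14.68) = -0.367  (TP11)
log2(12.57/2.166) = 2.537  (SMAD3)
log2(2.702/5.351) = -0.986  (AKT6)
log2(174.4/28.88) = 2.594  (STAT3)
The largest magnitude belongs to MYC5.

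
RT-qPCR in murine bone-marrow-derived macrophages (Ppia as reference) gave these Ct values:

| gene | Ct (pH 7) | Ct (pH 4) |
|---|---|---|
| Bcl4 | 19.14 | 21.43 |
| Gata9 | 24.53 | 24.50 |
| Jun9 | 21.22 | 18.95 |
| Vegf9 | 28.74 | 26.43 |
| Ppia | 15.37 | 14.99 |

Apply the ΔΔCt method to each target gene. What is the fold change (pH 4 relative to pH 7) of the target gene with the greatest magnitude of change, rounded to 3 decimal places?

0.157

Bcl4: ΔΔCt = (21.43−14.99) − (19.14−15.37) = 6.44 − 3.77 = 2.67; fold change = 2^-2.67 = 0.157
Gata9: ΔΔCt = (24.50−14.99) − (24.53−15.37) = 9.51 − 9.16 = 0.35; fold change = 2^-0.35 = 0.785
Jun9: ΔΔCt = (18.95−14.99) − (21.22−15.37) = 3.96 − 5.85 = -1.89; fold change = 2^1.89 = 3.706
Vegf9: ΔΔCt = (26.43−14.99) − (28.74−15.37) = 11.44 − 13.37 = -1.93; fold change = 2^1.93 = 3.811
Bcl4 has the largest |ΔΔCt| = 2.67.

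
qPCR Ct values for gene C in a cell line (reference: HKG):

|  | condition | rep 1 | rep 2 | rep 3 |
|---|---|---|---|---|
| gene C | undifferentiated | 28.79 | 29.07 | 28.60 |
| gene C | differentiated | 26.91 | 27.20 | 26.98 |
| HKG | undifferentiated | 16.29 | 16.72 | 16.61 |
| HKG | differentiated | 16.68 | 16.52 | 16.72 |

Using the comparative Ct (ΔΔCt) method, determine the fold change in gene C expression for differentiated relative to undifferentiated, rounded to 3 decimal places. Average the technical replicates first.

Mean Ct: gene C undifferentiated 28.820; gene C differentiated 27.030; HKG undifferentiated 16.540; HKG differentiated 16.640
ΔCt(undifferentiated) = 28.820 − 16.540 = 12.280
ΔCt(differentiated) = 27.030 − 16.640 = 10.390
ΔΔCt = 10.390 − 12.280 = -1.890
Fold change = 2^(−(-1.890)) = 2^1.890 = 3.7064

3.706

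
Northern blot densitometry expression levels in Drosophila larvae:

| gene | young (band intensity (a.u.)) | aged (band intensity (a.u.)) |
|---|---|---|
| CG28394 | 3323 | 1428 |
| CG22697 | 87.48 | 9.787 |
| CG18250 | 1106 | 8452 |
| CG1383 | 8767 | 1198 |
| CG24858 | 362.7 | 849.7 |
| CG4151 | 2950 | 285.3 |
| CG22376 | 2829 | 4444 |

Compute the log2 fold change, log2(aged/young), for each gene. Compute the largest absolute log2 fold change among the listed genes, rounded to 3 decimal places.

3.370

log2(1428/3323) = -1.218  (CG28394)
log2(9.787/87.48) = -3.160  (CG22697)
log2(8452/1106) = 2.934  (CG18250)
log2(1198/8767) = -2.871  (CG1383)
log2(849.7/362.7) = 1.228  (CG24858)
log2(285.3/2950) = -3.370  (CG4151)
log2(4444/2829) = 0.652  (CG22376)
The largest magnitude belongs to CG4151.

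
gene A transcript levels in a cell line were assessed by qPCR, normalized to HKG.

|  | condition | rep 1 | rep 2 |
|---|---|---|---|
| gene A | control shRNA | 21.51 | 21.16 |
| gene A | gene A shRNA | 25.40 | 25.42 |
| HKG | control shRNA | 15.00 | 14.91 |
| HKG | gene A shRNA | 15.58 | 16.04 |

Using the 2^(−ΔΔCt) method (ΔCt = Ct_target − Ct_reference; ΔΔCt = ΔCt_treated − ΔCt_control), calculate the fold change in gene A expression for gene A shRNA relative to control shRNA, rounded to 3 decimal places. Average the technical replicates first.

Mean Ct: gene A control shRNA 21.335; gene A gene A shRNA 25.410; HKG control shRNA 14.955; HKG gene A shRNA 15.810
ΔCt(control shRNA) = 21.335 − 14.955 = 6.380
ΔCt(gene A shRNA) = 25.410 − 15.810 = 9.600
ΔΔCt = 9.600 − 6.380 = 3.220
Fold change = 2^(−3.220) = 0.1073

0.107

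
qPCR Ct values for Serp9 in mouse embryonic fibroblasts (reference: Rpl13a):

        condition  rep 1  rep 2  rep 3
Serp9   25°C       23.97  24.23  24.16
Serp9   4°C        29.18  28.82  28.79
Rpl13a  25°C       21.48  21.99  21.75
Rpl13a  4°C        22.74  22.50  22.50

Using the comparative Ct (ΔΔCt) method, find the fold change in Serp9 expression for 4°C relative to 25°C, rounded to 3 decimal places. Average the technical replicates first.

Mean Ct: Serp9 25°C 24.120; Serp9 4°C 28.930; Rpl13a 25°C 21.740; Rpl13a 4°C 22.580
ΔCt(25°C) = 24.120 − 21.740 = 2.380
ΔCt(4°C) = 28.930 − 22.580 = 6.350
ΔΔCt = 6.350 − 2.380 = 3.970
Fold change = 2^(−3.970) = 0.0638

0.064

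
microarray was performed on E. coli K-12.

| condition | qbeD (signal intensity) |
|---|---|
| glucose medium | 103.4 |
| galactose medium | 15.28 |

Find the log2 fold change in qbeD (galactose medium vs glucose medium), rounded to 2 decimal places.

-2.76

Fold change = 15.28 / 103.4 = 0.1478
log2(0.1478) = -2.759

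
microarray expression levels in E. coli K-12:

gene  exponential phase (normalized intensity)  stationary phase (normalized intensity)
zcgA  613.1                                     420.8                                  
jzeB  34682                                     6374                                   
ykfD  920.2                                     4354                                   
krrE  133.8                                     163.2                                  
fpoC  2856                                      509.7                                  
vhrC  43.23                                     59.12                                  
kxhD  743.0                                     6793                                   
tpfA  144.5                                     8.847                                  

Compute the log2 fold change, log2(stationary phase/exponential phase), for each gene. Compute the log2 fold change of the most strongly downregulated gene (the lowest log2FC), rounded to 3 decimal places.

-4.030

log2(420.8/613.1) = -0.543  (zcgA)
log2(6374/34682) = -2.444  (jzeB)
log2(4354/920.2) = 2.242  (ykfD)
log2(163.2/133.8) = 0.287  (krrE)
log2(509.7/2856) = -2.486  (fpoC)
log2(59.12/43.23) = 0.452  (vhrC)
log2(6793/743.0) = 3.193  (kxhD)
log2(8.847/144.5) = -4.030  (tpfA)
tpfA is most strongly downregulated.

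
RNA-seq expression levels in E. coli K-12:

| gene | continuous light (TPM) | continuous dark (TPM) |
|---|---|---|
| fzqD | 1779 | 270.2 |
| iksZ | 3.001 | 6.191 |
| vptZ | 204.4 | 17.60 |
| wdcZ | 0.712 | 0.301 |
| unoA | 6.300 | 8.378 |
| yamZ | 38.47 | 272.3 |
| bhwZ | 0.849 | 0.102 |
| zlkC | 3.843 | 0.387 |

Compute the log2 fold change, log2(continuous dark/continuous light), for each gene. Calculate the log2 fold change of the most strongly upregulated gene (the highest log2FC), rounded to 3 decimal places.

log2(270.2/1779) = -2.719  (fzqD)
log2(6.191/3.001) = 1.045  (iksZ)
log2(17.60/204.4) = -3.538  (vptZ)
log2(0.301/0.712) = -1.242  (wdcZ)
log2(8.378/6.300) = 0.411  (unoA)
log2(272.3/38.47) = 2.823  (yamZ)
log2(0.102/0.849) = -3.057  (bhwZ)
log2(0.387/3.843) = -3.312  (zlkC)
yamZ is most strongly upregulated.

2.823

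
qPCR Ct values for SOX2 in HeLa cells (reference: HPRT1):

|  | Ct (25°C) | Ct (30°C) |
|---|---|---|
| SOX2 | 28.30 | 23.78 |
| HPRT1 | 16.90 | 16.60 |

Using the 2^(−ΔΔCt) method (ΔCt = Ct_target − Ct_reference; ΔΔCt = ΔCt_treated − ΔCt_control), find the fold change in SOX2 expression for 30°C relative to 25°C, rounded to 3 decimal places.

ΔCt(25°C) = 28.300 − 16.900 = 11.400
ΔCt(30°C) = 23.780 − 16.600 = 7.180
ΔΔCt = 7.180 − 11.400 = -4.220
Fold change = 2^(−(-4.220)) = 2^4.220 = 18.6357

18.636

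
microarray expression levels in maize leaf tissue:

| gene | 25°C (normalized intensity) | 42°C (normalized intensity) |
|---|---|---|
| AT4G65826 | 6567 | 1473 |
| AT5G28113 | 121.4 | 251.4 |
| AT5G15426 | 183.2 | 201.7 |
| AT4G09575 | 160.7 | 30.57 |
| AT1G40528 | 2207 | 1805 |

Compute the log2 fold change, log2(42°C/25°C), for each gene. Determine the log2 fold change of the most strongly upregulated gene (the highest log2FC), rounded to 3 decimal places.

1.050

log2(1473/6567) = -2.156  (AT4G65826)
log2(251.4/121.4) = 1.050  (AT5G28113)
log2(201.7/183.2) = 0.139  (AT5G15426)
log2(30.57/160.7) = -2.394  (AT4G09575)
log2(1805/2207) = -0.290  (AT1G40528)
AT5G28113 is most strongly upregulated.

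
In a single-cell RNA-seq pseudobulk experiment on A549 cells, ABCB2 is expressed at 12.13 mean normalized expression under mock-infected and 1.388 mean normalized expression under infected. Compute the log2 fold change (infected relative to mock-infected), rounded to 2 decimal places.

-3.13

Fold change = 1.388 / 12.13 = 0.1144
log2(0.1144) = -3.128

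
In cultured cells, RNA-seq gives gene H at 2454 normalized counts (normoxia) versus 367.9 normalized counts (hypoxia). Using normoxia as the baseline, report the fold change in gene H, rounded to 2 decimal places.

Fold change = 367.9 / 2454 = 0.150
gene H is downregulated.

0.15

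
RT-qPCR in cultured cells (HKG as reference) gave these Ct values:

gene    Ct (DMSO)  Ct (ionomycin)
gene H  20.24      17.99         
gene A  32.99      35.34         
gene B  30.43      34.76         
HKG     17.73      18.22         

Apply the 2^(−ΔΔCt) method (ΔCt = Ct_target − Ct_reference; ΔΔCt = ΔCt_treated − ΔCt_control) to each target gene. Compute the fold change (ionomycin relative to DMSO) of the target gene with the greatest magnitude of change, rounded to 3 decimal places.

gene H: ΔΔCt = (17.99−18.22) − (20.24−17.73) = -0.23 − 2.51 = -2.74; fold change = 2^2.74 = 6.681
gene A: ΔΔCt = (35.34−18.22) − (32.99−17.73) = 17.12 − 15.26 = 1.86; fold change = 2^-1.86 = 0.275
gene B: ΔΔCt = (34.76−18.22) − (30.43−17.73) = 16.54 − 12.70 = 3.84; fold change = 2^-3.84 = 0.070
gene B has the largest |ΔΔCt| = 3.84.

0.070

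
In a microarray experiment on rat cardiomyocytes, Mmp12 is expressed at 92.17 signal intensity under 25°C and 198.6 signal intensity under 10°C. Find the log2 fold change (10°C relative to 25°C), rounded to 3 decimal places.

1.107

Fold change = 198.6 / 92.17 = 2.1547
log2(2.1547) = 1.1075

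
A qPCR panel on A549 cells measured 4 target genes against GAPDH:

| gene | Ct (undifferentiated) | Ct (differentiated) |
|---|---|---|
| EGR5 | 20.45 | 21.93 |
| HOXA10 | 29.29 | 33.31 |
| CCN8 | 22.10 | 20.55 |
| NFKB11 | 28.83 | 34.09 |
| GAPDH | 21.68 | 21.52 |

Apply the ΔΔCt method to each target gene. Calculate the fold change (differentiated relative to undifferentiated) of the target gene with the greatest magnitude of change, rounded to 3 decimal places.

0.023

EGR5: ΔΔCt = (21.93−21.52) − (20.45−21.68) = 0.41 − (-1.23) = 1.64; fold change = 2^-1.64 = 0.321
HOXA10: ΔΔCt = (33.31−21.52) − (29.29−21.68) = 11.79 − 7.61 = 4.18; fold change = 2^-4.18 = 0.055
CCN8: ΔΔCt = (20.55−21.52) − (22.10−21.68) = -0.97 − 0.42 = -1.39; fold change = 2^1.39 = 2.621
NFKB11: ΔΔCt = (34.09−21.52) − (28.83−21.68) = 12.57 − 7.15 = 5.42; fold change = 2^-5.42 = 0.023
NFKB11 has the largest |ΔΔCt| = 5.42.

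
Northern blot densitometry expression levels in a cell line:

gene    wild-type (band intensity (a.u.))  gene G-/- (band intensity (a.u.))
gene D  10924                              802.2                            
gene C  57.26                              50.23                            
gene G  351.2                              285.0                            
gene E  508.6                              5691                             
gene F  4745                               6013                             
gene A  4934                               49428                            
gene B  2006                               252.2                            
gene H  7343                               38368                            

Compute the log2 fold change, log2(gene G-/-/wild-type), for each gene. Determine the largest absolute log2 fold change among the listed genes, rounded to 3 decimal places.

3.767

log2(802.2/10924) = -3.767  (gene D)
log2(50.23/57.26) = -0.189  (gene C)
log2(285.0/351.2) = -0.301  (gene G)
log2(5691/508.6) = 3.484  (gene E)
log2(6013/4745) = 0.342  (gene F)
log2(49428/4934) = 3.324  (gene A)
log2(252.2/2006) = -2.992  (gene B)
log2(38368/7343) = 2.385  (gene H)
The largest magnitude belongs to gene D.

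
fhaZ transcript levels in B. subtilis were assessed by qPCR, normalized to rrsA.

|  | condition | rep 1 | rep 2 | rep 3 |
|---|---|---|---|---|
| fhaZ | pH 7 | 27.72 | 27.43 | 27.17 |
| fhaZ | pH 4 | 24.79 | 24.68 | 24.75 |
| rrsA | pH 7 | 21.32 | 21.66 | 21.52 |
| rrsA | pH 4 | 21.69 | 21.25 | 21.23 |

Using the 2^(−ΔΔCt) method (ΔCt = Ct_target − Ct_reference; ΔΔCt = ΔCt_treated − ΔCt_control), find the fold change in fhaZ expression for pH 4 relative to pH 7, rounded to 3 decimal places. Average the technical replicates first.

Mean Ct: fhaZ pH 7 27.440; fhaZ pH 4 24.740; rrsA pH 7 21.500; rrsA pH 4 21.390
ΔCt(pH 7) = 27.440 − 21.500 = 5.940
ΔCt(pH 4) = 24.740 − 21.390 = 3.350
ΔΔCt = 3.350 − 5.940 = -2.590
Fold change = 2^(−(-2.590)) = 2^2.590 = 6.0210

6.021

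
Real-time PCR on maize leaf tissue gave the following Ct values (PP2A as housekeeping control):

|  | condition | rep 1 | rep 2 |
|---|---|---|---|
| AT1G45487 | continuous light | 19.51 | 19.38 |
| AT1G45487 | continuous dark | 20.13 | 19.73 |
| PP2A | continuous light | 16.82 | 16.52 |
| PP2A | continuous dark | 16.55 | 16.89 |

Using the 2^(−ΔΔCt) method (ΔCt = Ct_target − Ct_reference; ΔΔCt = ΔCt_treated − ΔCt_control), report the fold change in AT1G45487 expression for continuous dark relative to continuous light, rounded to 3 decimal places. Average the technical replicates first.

0.740

Mean Ct: AT1G45487 continuous light 19.445; AT1G45487 continuous dark 19.930; PP2A continuous light 16.670; PP2A continuous dark 16.720
ΔCt(continuous light) = 19.445 − 16.670 = 2.775
ΔCt(continuous dark) = 19.930 − 16.720 = 3.210
ΔΔCt = 3.210 − 2.775 = 0.435
Fold change = 2^(−0.435) = 0.7397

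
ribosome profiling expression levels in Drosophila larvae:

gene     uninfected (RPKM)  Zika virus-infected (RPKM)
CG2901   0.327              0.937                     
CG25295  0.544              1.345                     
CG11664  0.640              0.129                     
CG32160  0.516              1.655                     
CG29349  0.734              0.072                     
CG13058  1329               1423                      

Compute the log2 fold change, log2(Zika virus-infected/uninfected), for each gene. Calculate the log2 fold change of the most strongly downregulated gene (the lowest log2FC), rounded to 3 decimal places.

-3.350

log2(0.937/0.327) = 1.519  (CG2901)
log2(1.345/0.544) = 1.306  (CG25295)
log2(0.129/0.640) = -2.311  (CG11664)
log2(1.655/0.516) = 1.681  (CG32160)
log2(0.072/0.734) = -3.350  (CG29349)
log2(1423/1329) = 0.099  (CG13058)
CG29349 is most strongly downregulated.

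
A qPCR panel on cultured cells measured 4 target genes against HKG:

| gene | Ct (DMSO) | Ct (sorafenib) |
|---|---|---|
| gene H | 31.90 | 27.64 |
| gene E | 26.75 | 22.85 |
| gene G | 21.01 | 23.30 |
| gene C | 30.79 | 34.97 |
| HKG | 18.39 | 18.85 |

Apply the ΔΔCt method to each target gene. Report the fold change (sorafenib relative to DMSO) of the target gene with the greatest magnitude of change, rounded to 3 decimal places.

gene H: ΔΔCt = (27.64−18.85) − (31.90−18.39) = 8.79 − 13.51 = -4.72; fold change = 2^4.72 = 26.355
gene E: ΔΔCt = (22.85−18.85) − (26.75−18.39) = 4.00 − 8.36 = -4.36; fold change = 2^4.36 = 20.535
gene G: ΔΔCt = (23.30−18.85) − (21.01−18.39) = 4.45 − 2.62 = 1.83; fold change = 2^-1.83 = 0.281
gene C: ΔΔCt = (34.97−18.85) − (30.79−18.39) = 16.12 − 12.40 = 3.72; fold change = 2^-3.72 = 0.076
gene H has the largest |ΔΔCt| = 4.72.

26.355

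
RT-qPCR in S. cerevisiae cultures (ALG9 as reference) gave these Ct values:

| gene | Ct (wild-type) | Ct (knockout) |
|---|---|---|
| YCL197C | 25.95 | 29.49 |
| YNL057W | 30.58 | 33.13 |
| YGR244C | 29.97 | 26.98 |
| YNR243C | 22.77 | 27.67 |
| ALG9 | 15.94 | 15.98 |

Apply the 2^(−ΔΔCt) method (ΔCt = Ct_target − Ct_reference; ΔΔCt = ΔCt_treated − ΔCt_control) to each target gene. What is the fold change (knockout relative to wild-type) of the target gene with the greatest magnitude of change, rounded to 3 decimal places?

YCL197C: ΔΔCt = (29.49−15.98) − (25.95−15.94) = 13.51 − 10.01 = 3.50; fold change = 2^-3.50 = 0.088
YNL057W: ΔΔCt = (33.13−15.98) − (30.58−15.94) = 17.15 − 14.64 = 2.51; fold change = 2^-2.51 = 0.176
YGR244C: ΔΔCt = (26.98−15.98) − (29.97−15.94) = 11.00 − 14.03 = -3.03; fold change = 2^3.03 = 8.168
YNR243C: ΔΔCt = (27.67−15.98) − (22.77−15.94) = 11.69 − 6.83 = 4.86; fold change = 2^-4.86 = 0.034
YNR243C has the largest |ΔΔCt| = 4.86.

0.034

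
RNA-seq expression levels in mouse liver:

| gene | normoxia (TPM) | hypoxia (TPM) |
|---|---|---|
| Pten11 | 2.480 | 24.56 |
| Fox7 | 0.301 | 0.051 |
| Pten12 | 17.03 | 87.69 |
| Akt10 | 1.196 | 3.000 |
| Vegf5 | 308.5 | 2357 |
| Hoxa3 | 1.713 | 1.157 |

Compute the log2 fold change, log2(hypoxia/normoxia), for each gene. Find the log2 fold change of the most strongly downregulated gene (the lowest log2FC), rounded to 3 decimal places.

-2.561

log2(24.56/2.480) = 3.308  (Pten11)
log2(0.051/0.301) = -2.561  (Fox7)
log2(87.69/17.03) = 2.364  (Pten12)
log2(3.000/1.196) = 1.327  (Akt10)
log2(2357/308.5) = 2.934  (Vegf5)
log2(1.157/1.713) = -0.566  (Hoxa3)
Fox7 is most strongly downregulated.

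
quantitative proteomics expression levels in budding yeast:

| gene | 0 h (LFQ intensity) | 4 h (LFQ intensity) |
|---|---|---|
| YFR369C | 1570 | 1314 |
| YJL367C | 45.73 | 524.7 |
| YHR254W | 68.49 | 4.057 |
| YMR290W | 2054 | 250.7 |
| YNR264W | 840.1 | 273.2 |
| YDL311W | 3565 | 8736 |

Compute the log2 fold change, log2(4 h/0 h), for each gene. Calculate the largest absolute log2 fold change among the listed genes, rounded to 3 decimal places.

4.077

log2(1314/1570) = -0.257  (YFR369C)
log2(524.7/45.73) = 3.520  (YJL367C)
log2(4.057/68.49) = -4.077  (YHR254W)
log2(250.7/2054) = -3.034  (YMR290W)
log2(273.2/840.1) = -1.621  (YNR264W)
log2(8736/3565) = 1.293  (YDL311W)
The largest magnitude belongs to YHR254W.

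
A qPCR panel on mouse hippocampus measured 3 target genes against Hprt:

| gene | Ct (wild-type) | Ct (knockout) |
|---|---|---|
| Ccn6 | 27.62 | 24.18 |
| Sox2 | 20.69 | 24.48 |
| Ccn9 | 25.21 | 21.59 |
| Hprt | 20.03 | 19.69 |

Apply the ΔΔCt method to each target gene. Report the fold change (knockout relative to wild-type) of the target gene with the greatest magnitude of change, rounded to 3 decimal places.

Ccn6: ΔΔCt = (24.18−19.69) − (27.62−20.03) = 4.49 − 7.59 = -3.10; fold change = 2^3.10 = 8.574
Sox2: ΔΔCt = (24.48−19.69) − (20.69−20.03) = 4.79 − 0.66 = 4.13; fold change = 2^-4.13 = 0.057
Ccn9: ΔΔCt = (21.59−19.69) − (25.21−20.03) = 1.90 − 5.18 = -3.28; fold change = 2^3.28 = 9.714
Sox2 has the largest |ΔΔCt| = 4.13.

0.057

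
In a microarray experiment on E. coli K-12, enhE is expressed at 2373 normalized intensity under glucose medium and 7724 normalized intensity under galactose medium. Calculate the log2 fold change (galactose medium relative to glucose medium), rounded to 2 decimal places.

1.70

Fold change = 7724 / 2373 = 3.2550
log2(3.2550) = 1.703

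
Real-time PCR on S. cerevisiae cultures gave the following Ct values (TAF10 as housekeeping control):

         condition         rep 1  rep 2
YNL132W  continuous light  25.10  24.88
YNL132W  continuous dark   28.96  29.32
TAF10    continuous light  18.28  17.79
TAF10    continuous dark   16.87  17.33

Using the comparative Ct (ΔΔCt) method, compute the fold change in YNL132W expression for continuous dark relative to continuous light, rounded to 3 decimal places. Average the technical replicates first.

Mean Ct: YNL132W continuous light 24.990; YNL132W continuous dark 29.140; TAF10 continuous light 18.035; TAF10 continuous dark 17.100
ΔCt(continuous light) = 24.990 − 18.035 = 6.955
ΔCt(continuous dark) = 29.140 − 17.100 = 12.040
ΔΔCt = 12.040 − 6.955 = 5.085
Fold change = 2^(−5.085) = 0.0295

0.029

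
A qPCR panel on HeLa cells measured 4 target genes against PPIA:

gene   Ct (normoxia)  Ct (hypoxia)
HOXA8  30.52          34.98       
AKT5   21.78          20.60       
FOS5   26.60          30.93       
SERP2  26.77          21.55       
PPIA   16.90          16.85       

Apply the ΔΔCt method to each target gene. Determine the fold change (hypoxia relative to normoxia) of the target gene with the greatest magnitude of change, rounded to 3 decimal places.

HOXA8: ΔΔCt = (34.98−16.85) − (30.52−16.90) = 18.13 − 13.62 = 4.51; fold change = 2^-4.51 = 0.044
AKT5: ΔΔCt = (20.60−16.85) − (21.78−16.90) = 3.75 − 4.88 = -1.13; fold change = 2^1.13 = 2.189
FOS5: ΔΔCt = (30.93−16.85) − (26.60−16.90) = 14.08 − 9.70 = 4.38; fold change = 2^-4.38 = 0.048
SERP2: ΔΔCt = (21.55−16.85) − (26.77−16.90) = 4.70 − 9.87 = -5.17; fold change = 2^5.17 = 36.002
SERP2 has the largest |ΔΔCt| = 5.17.

36.002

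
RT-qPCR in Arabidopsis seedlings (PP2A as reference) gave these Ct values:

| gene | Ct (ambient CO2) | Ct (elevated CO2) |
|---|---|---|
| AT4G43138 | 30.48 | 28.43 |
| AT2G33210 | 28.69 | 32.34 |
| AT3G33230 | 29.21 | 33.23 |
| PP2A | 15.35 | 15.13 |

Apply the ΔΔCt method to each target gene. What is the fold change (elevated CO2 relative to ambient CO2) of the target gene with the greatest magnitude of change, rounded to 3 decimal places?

0.053

AT4G43138: ΔΔCt = (28.43−15.13) − (30.48−15.35) = 13.30 − 15.13 = -1.83; fold change = 2^1.83 = 3.555
AT2G33210: ΔΔCt = (32.34−15.13) − (28.69−15.35) = 17.21 − 13.34 = 3.87; fold change = 2^-3.87 = 0.068
AT3G33230: ΔΔCt = (33.23−15.13) − (29.21−15.35) = 18.10 − 13.86 = 4.24; fold change = 2^-4.24 = 0.053
AT3G33230 has the largest |ΔΔCt| = 4.24.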